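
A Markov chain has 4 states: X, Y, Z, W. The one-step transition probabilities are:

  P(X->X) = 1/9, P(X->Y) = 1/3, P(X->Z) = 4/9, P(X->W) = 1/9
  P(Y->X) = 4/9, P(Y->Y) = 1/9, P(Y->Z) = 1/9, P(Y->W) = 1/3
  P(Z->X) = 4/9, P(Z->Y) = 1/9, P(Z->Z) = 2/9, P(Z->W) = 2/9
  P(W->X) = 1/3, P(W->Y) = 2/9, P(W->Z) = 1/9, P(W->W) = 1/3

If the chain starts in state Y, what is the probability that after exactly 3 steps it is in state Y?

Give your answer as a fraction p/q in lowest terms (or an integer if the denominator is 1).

Answer: 47/243

Derivation:
Computing P^3 by repeated multiplication:
P^1 =
  X: [1/9, 1/3, 4/9, 1/9]
  Y: [4/9, 1/9, 1/9, 1/3]
  Z: [4/9, 1/9, 2/9, 2/9]
  W: [1/3, 2/9, 1/9, 1/3]
P^2 =
  X: [32/81, 4/27, 16/81, 7/27]
  Y: [7/27, 20/81, 22/81, 2/9]
  Z: [22/81, 19/81, 23/81, 17/81]
  W: [8/27, 2/9, 19/81, 20/81]
P^3 =
  X: [23/81, 166/729, 193/729, 163/729]
  Y: [1/3, 47/243, 166/729, 179/729]
  Z: [241/729, 142/729, 170/729, 176/729]
  W: [232/729, 149/729, 172/729, 176/729]

(P^3)[Y -> Y] = 47/243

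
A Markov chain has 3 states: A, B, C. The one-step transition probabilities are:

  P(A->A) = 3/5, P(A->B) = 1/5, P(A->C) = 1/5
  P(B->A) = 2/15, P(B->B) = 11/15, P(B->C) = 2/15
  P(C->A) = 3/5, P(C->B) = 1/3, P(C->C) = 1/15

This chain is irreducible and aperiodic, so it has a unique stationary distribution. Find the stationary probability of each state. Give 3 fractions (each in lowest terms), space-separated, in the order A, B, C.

Answer: 46/121 57/121 18/121

Derivation:
The stationary distribution satisfies pi = pi * P, i.e.:
  pi_A = 3/5*pi_A + 2/15*pi_B + 3/5*pi_C
  pi_B = 1/5*pi_A + 11/15*pi_B + 1/3*pi_C
  pi_C = 1/5*pi_A + 2/15*pi_B + 1/15*pi_C
with normalization: pi_A + pi_B + pi_C = 1.

Using the first 2 balance equations plus normalization, the linear system A*pi = b is:
  [-2/5, 2/15, 3/5] . pi = 0
  [1/5, -4/15, 1/3] . pi = 0
  [1, 1, 1] . pi = 1

Solving yields:
  pi_A = 46/121
  pi_B = 57/121
  pi_C = 18/121

Verification (pi * P):
  46/121*3/5 + 57/121*2/15 + 18/121*3/5 = 46/121 = pi_A  (ok)
  46/121*1/5 + 57/121*11/15 + 18/121*1/3 = 57/121 = pi_B  (ok)
  46/121*1/5 + 57/121*2/15 + 18/121*1/15 = 18/121 = pi_C  (ok)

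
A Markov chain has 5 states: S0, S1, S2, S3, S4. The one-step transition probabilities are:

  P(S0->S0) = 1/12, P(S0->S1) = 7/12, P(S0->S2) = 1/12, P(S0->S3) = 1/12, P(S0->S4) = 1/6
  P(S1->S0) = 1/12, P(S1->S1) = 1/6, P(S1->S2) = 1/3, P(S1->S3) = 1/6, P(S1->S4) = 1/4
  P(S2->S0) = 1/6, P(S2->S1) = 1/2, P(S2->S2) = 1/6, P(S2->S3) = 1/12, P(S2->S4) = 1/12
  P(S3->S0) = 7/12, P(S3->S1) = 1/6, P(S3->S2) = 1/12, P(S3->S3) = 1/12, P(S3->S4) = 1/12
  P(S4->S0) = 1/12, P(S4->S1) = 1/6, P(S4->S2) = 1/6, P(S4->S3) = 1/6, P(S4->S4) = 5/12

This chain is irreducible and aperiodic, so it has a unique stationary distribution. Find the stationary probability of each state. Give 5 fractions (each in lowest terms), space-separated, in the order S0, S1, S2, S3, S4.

Answer: 356/2189 1307/4378 421/2189 277/2189 963/4378

Derivation:
The stationary distribution satisfies pi = pi * P, i.e.:
  pi_S0 = 1/12*pi_S0 + 1/12*pi_S1 + 1/6*pi_S2 + 7/12*pi_S3 + 1/12*pi_S4
  pi_S1 = 7/12*pi_S0 + 1/6*pi_S1 + 1/2*pi_S2 + 1/6*pi_S3 + 1/6*pi_S4
  pi_S2 = 1/12*pi_S0 + 1/3*pi_S1 + 1/6*pi_S2 + 1/12*pi_S3 + 1/6*pi_S4
  pi_S3 = 1/12*pi_S0 + 1/6*pi_S1 + 1/12*pi_S2 + 1/12*pi_S3 + 1/6*pi_S4
  pi_S4 = 1/6*pi_S0 + 1/4*pi_S1 + 1/12*pi_S2 + 1/12*pi_S3 + 5/12*pi_S4
with normalization: pi_S0 + pi_S1 + pi_S2 + pi_S3 + pi_S4 = 1.

Using the first 4 balance equations plus normalization, the linear system A*pi = b is:
  [-11/12, 1/12, 1/6, 7/12, 1/12] . pi = 0
  [7/12, -5/6, 1/2, 1/6, 1/6] . pi = 0
  [1/12, 1/3, -5/6, 1/12, 1/6] . pi = 0
  [1/12, 1/6, 1/12, -11/12, 1/6] . pi = 0
  [1, 1, 1, 1, 1] . pi = 1

Solving yields:
  pi_S0 = 356/2189
  pi_S1 = 1307/4378
  pi_S2 = 421/2189
  pi_S3 = 277/2189
  pi_S4 = 963/4378

Verification (pi * P):
  356/2189*1/12 + 1307/4378*1/12 + 421/2189*1/6 + 277/2189*7/12 + 963/4378*1/12 = 356/2189 = pi_S0  (ok)
  356/2189*7/12 + 1307/4378*1/6 + 421/2189*1/2 + 277/2189*1/6 + 963/4378*1/6 = 1307/4378 = pi_S1  (ok)
  356/2189*1/12 + 1307/4378*1/3 + 421/2189*1/6 + 277/2189*1/12 + 963/4378*1/6 = 421/2189 = pi_S2  (ok)
  356/2189*1/12 + 1307/4378*1/6 + 421/2189*1/12 + 277/2189*1/12 + 963/4378*1/6 = 277/2189 = pi_S3  (ok)
  356/2189*1/6 + 1307/4378*1/4 + 421/2189*1/12 + 277/2189*1/12 + 963/4378*5/12 = 963/4378 = pi_S4  (ok)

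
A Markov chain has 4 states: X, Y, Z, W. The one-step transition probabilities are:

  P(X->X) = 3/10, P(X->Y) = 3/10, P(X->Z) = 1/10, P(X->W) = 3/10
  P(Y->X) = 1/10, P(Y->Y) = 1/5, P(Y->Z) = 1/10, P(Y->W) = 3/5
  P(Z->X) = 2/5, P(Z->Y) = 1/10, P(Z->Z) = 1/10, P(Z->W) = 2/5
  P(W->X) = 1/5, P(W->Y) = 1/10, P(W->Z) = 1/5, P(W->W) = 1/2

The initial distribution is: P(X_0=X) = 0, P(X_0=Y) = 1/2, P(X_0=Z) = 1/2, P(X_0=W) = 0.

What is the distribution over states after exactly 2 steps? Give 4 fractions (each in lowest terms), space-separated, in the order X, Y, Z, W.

Propagating the distribution step by step (d_{t+1} = d_t * P):
d_0 = (X=0, Y=1/2, Z=1/2, W=0)
  d_1[X] = 0*3/10 + 1/2*1/10 + 1/2*2/5 + 0*1/5 = 1/4
  d_1[Y] = 0*3/10 + 1/2*1/5 + 1/2*1/10 + 0*1/10 = 3/20
  d_1[Z] = 0*1/10 + 1/2*1/10 + 1/2*1/10 + 0*1/5 = 1/10
  d_1[W] = 0*3/10 + 1/2*3/5 + 1/2*2/5 + 0*1/2 = 1/2
d_1 = (X=1/4, Y=3/20, Z=1/10, W=1/2)
  d_2[X] = 1/4*3/10 + 3/20*1/10 + 1/10*2/5 + 1/2*1/5 = 23/100
  d_2[Y] = 1/4*3/10 + 3/20*1/5 + 1/10*1/10 + 1/2*1/10 = 33/200
  d_2[Z] = 1/4*1/10 + 3/20*1/10 + 1/10*1/10 + 1/2*1/5 = 3/20
  d_2[W] = 1/4*3/10 + 3/20*3/5 + 1/10*2/5 + 1/2*1/2 = 91/200
d_2 = (X=23/100, Y=33/200, Z=3/20, W=91/200)

Answer: 23/100 33/200 3/20 91/200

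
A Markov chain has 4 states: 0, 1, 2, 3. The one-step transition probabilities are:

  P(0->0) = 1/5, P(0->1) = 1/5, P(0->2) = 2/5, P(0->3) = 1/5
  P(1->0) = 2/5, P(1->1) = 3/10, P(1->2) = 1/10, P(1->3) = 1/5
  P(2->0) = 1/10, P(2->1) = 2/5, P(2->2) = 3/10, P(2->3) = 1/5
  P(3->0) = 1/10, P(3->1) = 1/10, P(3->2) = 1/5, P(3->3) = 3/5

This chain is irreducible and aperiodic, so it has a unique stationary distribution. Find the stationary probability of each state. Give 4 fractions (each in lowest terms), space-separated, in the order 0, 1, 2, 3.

Answer: 4/21 5/21 5/21 1/3

Derivation:
The stationary distribution satisfies pi = pi * P, i.e.:
  pi_0 = 1/5*pi_0 + 2/5*pi_1 + 1/10*pi_2 + 1/10*pi_3
  pi_1 = 1/5*pi_0 + 3/10*pi_1 + 2/5*pi_2 + 1/10*pi_3
  pi_2 = 2/5*pi_0 + 1/10*pi_1 + 3/10*pi_2 + 1/5*pi_3
  pi_3 = 1/5*pi_0 + 1/5*pi_1 + 1/5*pi_2 + 3/5*pi_3
with normalization: pi_0 + pi_1 + pi_2 + pi_3 = 1.

Using the first 3 balance equations plus normalization, the linear system A*pi = b is:
  [-4/5, 2/5, 1/10, 1/10] . pi = 0
  [1/5, -7/10, 2/5, 1/10] . pi = 0
  [2/5, 1/10, -7/10, 1/5] . pi = 0
  [1, 1, 1, 1] . pi = 1

Solving yields:
  pi_0 = 4/21
  pi_1 = 5/21
  pi_2 = 5/21
  pi_3 = 1/3

Verification (pi * P):
  4/21*1/5 + 5/21*2/5 + 5/21*1/10 + 1/3*1/10 = 4/21 = pi_0  (ok)
  4/21*1/5 + 5/21*3/10 + 5/21*2/5 + 1/3*1/10 = 5/21 = pi_1  (ok)
  4/21*2/5 + 5/21*1/10 + 5/21*3/10 + 1/3*1/5 = 5/21 = pi_2  (ok)
  4/21*1/5 + 5/21*1/5 + 5/21*1/5 + 1/3*3/5 = 1/3 = pi_3  (ok)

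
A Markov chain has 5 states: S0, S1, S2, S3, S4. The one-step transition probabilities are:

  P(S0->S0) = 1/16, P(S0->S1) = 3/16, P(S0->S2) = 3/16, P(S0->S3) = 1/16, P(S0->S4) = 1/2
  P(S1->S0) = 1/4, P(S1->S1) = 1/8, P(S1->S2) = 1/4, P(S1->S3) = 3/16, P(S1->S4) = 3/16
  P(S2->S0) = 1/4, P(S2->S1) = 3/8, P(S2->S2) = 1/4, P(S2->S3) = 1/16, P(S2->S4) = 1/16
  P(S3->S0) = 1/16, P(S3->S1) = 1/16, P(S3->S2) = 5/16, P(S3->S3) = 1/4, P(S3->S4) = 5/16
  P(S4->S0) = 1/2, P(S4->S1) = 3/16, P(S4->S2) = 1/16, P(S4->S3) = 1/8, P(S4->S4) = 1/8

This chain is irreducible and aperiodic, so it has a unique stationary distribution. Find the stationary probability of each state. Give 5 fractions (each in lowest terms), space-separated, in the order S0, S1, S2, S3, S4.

Answer: 4242/17603 6923/35206 6971/35206 2210/17603 4204/17603

Derivation:
The stationary distribution satisfies pi = pi * P, i.e.:
  pi_S0 = 1/16*pi_S0 + 1/4*pi_S1 + 1/4*pi_S2 + 1/16*pi_S3 + 1/2*pi_S4
  pi_S1 = 3/16*pi_S0 + 1/8*pi_S1 + 3/8*pi_S2 + 1/16*pi_S3 + 3/16*pi_S4
  pi_S2 = 3/16*pi_S0 + 1/4*pi_S1 + 1/4*pi_S2 + 5/16*pi_S3 + 1/16*pi_S4
  pi_S3 = 1/16*pi_S0 + 3/16*pi_S1 + 1/16*pi_S2 + 1/4*pi_S3 + 1/8*pi_S4
  pi_S4 = 1/2*pi_S0 + 3/16*pi_S1 + 1/16*pi_S2 + 5/16*pi_S3 + 1/8*pi_S4
with normalization: pi_S0 + pi_S1 + pi_S2 + pi_S3 + pi_S4 = 1.

Using the first 4 balance equations plus normalization, the linear system A*pi = b is:
  [-15/16, 1/4, 1/4, 1/16, 1/2] . pi = 0
  [3/16, -7/8, 3/8, 1/16, 3/16] . pi = 0
  [3/16, 1/4, -3/4, 5/16, 1/16] . pi = 0
  [1/16, 3/16, 1/16, -3/4, 1/8] . pi = 0
  [1, 1, 1, 1, 1] . pi = 1

Solving yields:
  pi_S0 = 4242/17603
  pi_S1 = 6923/35206
  pi_S2 = 6971/35206
  pi_S3 = 2210/17603
  pi_S4 = 4204/17603

Verification (pi * P):
  4242/17603*1/16 + 6923/35206*1/4 + 6971/35206*1/4 + 2210/17603*1/16 + 4204/17603*1/2 = 4242/17603 = pi_S0  (ok)
  4242/17603*3/16 + 6923/35206*1/8 + 6971/35206*3/8 + 2210/17603*1/16 + 4204/17603*3/16 = 6923/35206 = pi_S1  (ok)
  4242/17603*3/16 + 6923/35206*1/4 + 6971/35206*1/4 + 2210/17603*5/16 + 4204/17603*1/16 = 6971/35206 = pi_S2  (ok)
  4242/17603*1/16 + 6923/35206*3/16 + 6971/35206*1/16 + 2210/17603*1/4 + 4204/17603*1/8 = 2210/17603 = pi_S3  (ok)
  4242/17603*1/2 + 6923/35206*3/16 + 6971/35206*1/16 + 2210/17603*5/16 + 4204/17603*1/8 = 4204/17603 = pi_S4  (ok)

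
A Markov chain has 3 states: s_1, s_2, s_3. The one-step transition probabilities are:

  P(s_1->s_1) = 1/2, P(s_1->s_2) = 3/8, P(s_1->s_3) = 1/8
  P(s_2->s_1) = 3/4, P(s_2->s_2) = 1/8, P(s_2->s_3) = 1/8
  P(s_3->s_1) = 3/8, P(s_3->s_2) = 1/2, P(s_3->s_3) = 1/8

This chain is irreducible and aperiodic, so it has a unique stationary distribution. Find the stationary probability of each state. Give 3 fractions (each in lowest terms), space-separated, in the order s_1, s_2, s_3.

The stationary distribution satisfies pi = pi * P, i.e.:
  pi_s_1 = 1/2*pi_s_1 + 3/4*pi_s_2 + 3/8*pi_s_3
  pi_s_2 = 3/8*pi_s_1 + 1/8*pi_s_2 + 1/2*pi_s_3
  pi_s_3 = 1/8*pi_s_1 + 1/8*pi_s_2 + 1/8*pi_s_3
with normalization: pi_s_1 + pi_s_2 + pi_s_3 = 1.

Using the first 2 balance equations plus normalization, the linear system A*pi = b is:
  [-1/2, 3/4, 3/8] . pi = 0
  [3/8, -7/8, 1/2] . pi = 0
  [1, 1, 1] . pi = 1

Solving yields:
  pi_s_1 = 9/16
  pi_s_2 = 5/16
  pi_s_3 = 1/8

Verification (pi * P):
  9/16*1/2 + 5/16*3/4 + 1/8*3/8 = 9/16 = pi_s_1  (ok)
  9/16*3/8 + 5/16*1/8 + 1/8*1/2 = 5/16 = pi_s_2  (ok)
  9/16*1/8 + 5/16*1/8 + 1/8*1/8 = 1/8 = pi_s_3  (ok)

Answer: 9/16 5/16 1/8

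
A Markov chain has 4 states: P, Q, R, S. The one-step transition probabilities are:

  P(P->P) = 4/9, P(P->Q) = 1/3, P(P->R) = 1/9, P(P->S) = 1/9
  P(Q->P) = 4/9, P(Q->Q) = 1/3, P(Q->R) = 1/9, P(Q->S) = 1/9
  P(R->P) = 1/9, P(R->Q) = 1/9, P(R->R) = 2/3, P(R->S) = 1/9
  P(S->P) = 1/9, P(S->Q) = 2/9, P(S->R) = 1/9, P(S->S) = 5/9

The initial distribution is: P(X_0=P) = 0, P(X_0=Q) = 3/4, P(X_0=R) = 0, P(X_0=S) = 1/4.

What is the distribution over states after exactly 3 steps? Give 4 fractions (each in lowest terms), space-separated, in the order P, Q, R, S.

Answer: 77/243 22/81 151/729 149/729

Derivation:
Propagating the distribution step by step (d_{t+1} = d_t * P):
d_0 = (P=0, Q=3/4, R=0, S=1/4)
  d_1[P] = 0*4/9 + 3/4*4/9 + 0*1/9 + 1/4*1/9 = 13/36
  d_1[Q] = 0*1/3 + 3/4*1/3 + 0*1/9 + 1/4*2/9 = 11/36
  d_1[R] = 0*1/9 + 3/4*1/9 + 0*2/3 + 1/4*1/9 = 1/9
  d_1[S] = 0*1/9 + 3/4*1/9 + 0*1/9 + 1/4*5/9 = 2/9
d_1 = (P=13/36, Q=11/36, R=1/9, S=2/9)
  d_2[P] = 13/36*4/9 + 11/36*4/9 + 1/9*1/9 + 2/9*1/9 = 1/3
  d_2[Q] = 13/36*1/3 + 11/36*1/3 + 1/9*1/9 + 2/9*2/9 = 23/81
  d_2[R] = 13/36*1/9 + 11/36*1/9 + 1/9*2/3 + 2/9*1/9 = 14/81
  d_2[S] = 13/36*1/9 + 11/36*1/9 + 1/9*1/9 + 2/9*5/9 = 17/81
d_2 = (P=1/3, Q=23/81, R=14/81, S=17/81)
  d_3[P] = 1/3*4/9 + 23/81*4/9 + 14/81*1/9 + 17/81*1/9 = 77/243
  d_3[Q] = 1/3*1/3 + 23/81*1/3 + 14/81*1/9 + 17/81*2/9 = 22/81
  d_3[R] = 1/3*1/9 + 23/81*1/9 + 14/81*2/3 + 17/81*1/9 = 151/729
  d_3[S] = 1/3*1/9 + 23/81*1/9 + 14/81*1/9 + 17/81*5/9 = 149/729
d_3 = (P=77/243, Q=22/81, R=151/729, S=149/729)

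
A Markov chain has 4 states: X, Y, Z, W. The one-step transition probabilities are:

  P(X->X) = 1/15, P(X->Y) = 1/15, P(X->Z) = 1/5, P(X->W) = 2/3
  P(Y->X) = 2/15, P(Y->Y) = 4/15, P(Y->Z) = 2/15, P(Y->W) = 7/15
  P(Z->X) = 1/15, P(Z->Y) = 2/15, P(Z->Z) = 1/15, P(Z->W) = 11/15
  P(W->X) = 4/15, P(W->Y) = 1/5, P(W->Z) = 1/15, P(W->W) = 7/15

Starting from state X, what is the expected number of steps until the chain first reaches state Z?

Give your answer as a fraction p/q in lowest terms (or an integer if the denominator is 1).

Answer: 1665/197

Derivation:
Let h_i = expected steps to first reach Z from state i.
Boundary: h_Z = 0.
First-step equations for the other states:
  h_X = 1 + 1/15*h_X + 1/15*h_Y + 1/5*h_Z + 2/3*h_W
  h_Y = 1 + 2/15*h_X + 4/15*h_Y + 2/15*h_Z + 7/15*h_W
  h_W = 1 + 4/15*h_X + 1/5*h_Y + 1/15*h_Z + 7/15*h_W

Substituting h_Z = 0 and rearranging gives the linear system (I - Q) h = 1:
  [14/15, -1/15, -2/3] . (h_X, h_Y, h_W) = 1
  [-2/15, 11/15, -7/15] . (h_X, h_Y, h_W) = 1
  [-4/15, -1/5, 8/15] . (h_X, h_Y, h_W) = 1

Solving yields:
  h_X = 1665/197
  h_Y = 1755/197
  h_W = 1860/197

Starting state is X, so the expected hitting time is h_X = 1665/197.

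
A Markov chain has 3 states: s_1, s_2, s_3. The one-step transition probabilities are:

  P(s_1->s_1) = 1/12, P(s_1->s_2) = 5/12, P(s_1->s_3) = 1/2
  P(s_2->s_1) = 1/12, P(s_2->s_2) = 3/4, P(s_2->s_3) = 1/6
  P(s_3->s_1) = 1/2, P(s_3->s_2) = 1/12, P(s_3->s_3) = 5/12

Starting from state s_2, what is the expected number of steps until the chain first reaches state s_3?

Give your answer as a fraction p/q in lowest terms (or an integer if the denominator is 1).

Answer: 36/7

Derivation:
Let h_i = expected steps to first reach s_3 from state i.
Boundary: h_s_3 = 0.
First-step equations for the other states:
  h_s_1 = 1 + 1/12*h_s_1 + 5/12*h_s_2 + 1/2*h_s_3
  h_s_2 = 1 + 1/12*h_s_1 + 3/4*h_s_2 + 1/6*h_s_3

Substituting h_s_3 = 0 and rearranging gives the linear system (I - Q) h = 1:
  [11/12, -5/12] . (h_s_1, h_s_2) = 1
  [-1/12, 1/4] . (h_s_1, h_s_2) = 1

Solving yields:
  h_s_1 = 24/7
  h_s_2 = 36/7

Starting state is s_2, so the expected hitting time is h_s_2 = 36/7.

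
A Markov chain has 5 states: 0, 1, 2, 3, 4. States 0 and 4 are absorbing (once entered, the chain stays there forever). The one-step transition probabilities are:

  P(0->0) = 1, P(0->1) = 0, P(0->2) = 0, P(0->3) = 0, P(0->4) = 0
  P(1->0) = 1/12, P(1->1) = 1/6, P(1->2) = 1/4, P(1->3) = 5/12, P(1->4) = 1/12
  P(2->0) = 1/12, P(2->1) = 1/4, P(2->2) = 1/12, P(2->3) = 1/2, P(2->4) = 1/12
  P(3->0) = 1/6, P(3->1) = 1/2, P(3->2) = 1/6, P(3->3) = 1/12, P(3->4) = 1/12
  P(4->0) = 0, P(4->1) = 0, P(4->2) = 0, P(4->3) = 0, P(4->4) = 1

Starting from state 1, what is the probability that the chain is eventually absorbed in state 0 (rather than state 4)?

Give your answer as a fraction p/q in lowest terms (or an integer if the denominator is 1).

Let a_i = P(absorbed in 0 | start in state i).
Boundary conditions: a_0 = 1, a_4 = 0.
For each transient state i, a_i = sum_j P(i->j) * a_j:
  a_1 = 1/12*a_0 + 1/6*a_1 + 1/4*a_2 + 5/12*a_3 + 1/12*a_4
  a_2 = 1/12*a_0 + 1/4*a_1 + 1/12*a_2 + 1/2*a_3 + 1/12*a_4
  a_3 = 1/6*a_0 + 1/2*a_1 + 1/6*a_2 + 1/12*a_3 + 1/12*a_4

Substituting a_0 = 1 and a_4 = 0, rearrange to (I - Q) a = r where r[i] = P(i -> 0):
  [5/6, -1/4, -5/12] . (a_1, a_2, a_3) = 1/12
  [-1/4, 11/12, -1/2] . (a_1, a_2, a_3) = 1/12
  [-1/2, -1/6, 11/12] . (a_1, a_2, a_3) = 1/6

Solving yields:
  a_1 = 298/523
  a_2 = 299/523
  a_3 = 312/523

Starting state is 1, so the absorption probability is a_1 = 298/523.

Answer: 298/523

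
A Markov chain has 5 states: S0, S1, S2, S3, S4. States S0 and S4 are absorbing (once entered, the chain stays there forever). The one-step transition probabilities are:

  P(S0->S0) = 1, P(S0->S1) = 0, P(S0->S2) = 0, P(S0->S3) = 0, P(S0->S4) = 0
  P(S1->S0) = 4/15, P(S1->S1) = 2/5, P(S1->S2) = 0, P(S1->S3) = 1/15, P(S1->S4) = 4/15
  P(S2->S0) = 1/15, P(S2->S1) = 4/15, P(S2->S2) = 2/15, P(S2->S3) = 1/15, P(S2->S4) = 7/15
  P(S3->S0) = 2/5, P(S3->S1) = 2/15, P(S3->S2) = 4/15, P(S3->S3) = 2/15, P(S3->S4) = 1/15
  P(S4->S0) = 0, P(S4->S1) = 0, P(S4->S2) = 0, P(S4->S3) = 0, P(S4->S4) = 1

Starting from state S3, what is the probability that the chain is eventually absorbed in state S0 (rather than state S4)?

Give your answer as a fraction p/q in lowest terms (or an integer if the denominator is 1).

Let a_i = P(absorbed in S0 | start in state i).
Boundary conditions: a_S0 = 1, a_S4 = 0.
For each transient state i, a_i = sum_j P(i->j) * a_j:
  a_S1 = 4/15*a_S0 + 2/5*a_S1 + 0*a_S2 + 1/15*a_S3 + 4/15*a_S4
  a_S2 = 1/15*a_S0 + 4/15*a_S1 + 2/15*a_S2 + 1/15*a_S3 + 7/15*a_S4
  a_S3 = 2/5*a_S0 + 2/15*a_S1 + 4/15*a_S2 + 2/15*a_S3 + 1/15*a_S4

Substituting a_S0 = 1 and a_S4 = 0, rearrange to (I - Q) a = r where r[i] = P(i -> S0):
  [3/5, 0, -1/15] . (a_S1, a_S2, a_S3) = 4/15
  [-4/15, 13/15, -1/15] . (a_S1, a_S2, a_S3) = 1/15
  [-2/15, -4/15, 13/15] . (a_S1, a_S2, a_S3) = 2/5

Solving yields:
  a_S1 = 742/1443
  a_S2 = 409/1443
  a_S3 = 302/481

Starting state is S3, so the absorption probability is a_S3 = 302/481.

Answer: 302/481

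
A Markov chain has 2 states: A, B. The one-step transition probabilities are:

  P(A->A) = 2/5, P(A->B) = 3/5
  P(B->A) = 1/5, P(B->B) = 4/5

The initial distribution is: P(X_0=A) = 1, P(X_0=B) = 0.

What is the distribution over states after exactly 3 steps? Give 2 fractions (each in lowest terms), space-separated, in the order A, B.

Propagating the distribution step by step (d_{t+1} = d_t * P):
d_0 = (A=1, B=0)
  d_1[A] = 1*2/5 + 0*1/5 = 2/5
  d_1[B] = 1*3/5 + 0*4/5 = 3/5
d_1 = (A=2/5, B=3/5)
  d_2[A] = 2/5*2/5 + 3/5*1/5 = 7/25
  d_2[B] = 2/5*3/5 + 3/5*4/5 = 18/25
d_2 = (A=7/25, B=18/25)
  d_3[A] = 7/25*2/5 + 18/25*1/5 = 32/125
  d_3[B] = 7/25*3/5 + 18/25*4/5 = 93/125
d_3 = (A=32/125, B=93/125)

Answer: 32/125 93/125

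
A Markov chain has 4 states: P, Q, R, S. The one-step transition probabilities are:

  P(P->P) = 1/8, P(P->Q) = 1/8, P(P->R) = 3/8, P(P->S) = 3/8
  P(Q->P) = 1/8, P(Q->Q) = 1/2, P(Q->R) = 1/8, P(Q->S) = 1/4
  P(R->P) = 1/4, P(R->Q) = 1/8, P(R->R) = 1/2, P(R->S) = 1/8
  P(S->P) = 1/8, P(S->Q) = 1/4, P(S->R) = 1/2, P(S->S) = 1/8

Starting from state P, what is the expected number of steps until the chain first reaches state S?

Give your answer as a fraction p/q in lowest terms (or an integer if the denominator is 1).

Answer: 35/9

Derivation:
Let h_i = expected steps to first reach S from state i.
Boundary: h_S = 0.
First-step equations for the other states:
  h_P = 1 + 1/8*h_P + 1/8*h_Q + 3/8*h_R + 3/8*h_S
  h_Q = 1 + 1/8*h_P + 1/2*h_Q + 1/8*h_R + 1/4*h_S
  h_R = 1 + 1/4*h_P + 1/8*h_Q + 1/2*h_R + 1/8*h_S

Substituting h_S = 0 and rearranging gives the linear system (I - Q) h = 1:
  [7/8, -1/8, -3/8] . (h_P, h_Q, h_R) = 1
  [-1/8, 1/2, -1/8] . (h_P, h_Q, h_R) = 1
  [-1/4, -1/8, 1/2] . (h_P, h_Q, h_R) = 1

Solving yields:
  h_P = 35/9
  h_Q = 38/9
  h_R = 5

Starting state is P, so the expected hitting time is h_P = 35/9.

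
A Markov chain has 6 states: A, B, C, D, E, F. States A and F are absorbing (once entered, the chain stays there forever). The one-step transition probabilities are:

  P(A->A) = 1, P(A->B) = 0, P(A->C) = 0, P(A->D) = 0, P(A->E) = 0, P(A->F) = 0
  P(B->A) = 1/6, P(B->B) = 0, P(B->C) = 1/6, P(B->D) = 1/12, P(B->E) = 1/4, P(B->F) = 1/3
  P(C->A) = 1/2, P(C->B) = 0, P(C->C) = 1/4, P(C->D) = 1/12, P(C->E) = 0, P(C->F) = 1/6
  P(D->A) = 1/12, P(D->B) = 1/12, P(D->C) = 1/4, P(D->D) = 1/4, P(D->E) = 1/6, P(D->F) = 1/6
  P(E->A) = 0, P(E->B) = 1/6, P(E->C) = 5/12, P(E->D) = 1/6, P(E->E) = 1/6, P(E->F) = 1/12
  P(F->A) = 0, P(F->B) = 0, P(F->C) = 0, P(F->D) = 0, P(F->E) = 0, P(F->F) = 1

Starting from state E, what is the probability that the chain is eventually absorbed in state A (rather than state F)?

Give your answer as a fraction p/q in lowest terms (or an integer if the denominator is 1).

Answer: 4574/8117

Derivation:
Let a_i = P(absorbed in A | start in state i).
Boundary conditions: a_A = 1, a_F = 0.
For each transient state i, a_i = sum_j P(i->j) * a_j:
  a_B = 1/6*a_A + 0*a_B + 1/6*a_C + 1/12*a_D + 1/4*a_E + 1/3*a_F
  a_C = 1/2*a_A + 0*a_B + 1/4*a_C + 1/12*a_D + 0*a_E + 1/6*a_F
  a_D = 1/12*a_A + 1/12*a_B + 1/4*a_C + 1/4*a_D + 1/6*a_E + 1/6*a_F
  a_E = 0*a_A + 1/6*a_B + 5/12*a_C + 1/6*a_D + 1/6*a_E + 1/12*a_F

Substituting a_A = 1 and a_F = 0, rearrange to (I - Q) a = r where r[i] = P(i -> A):
  [1, -1/6, -1/12, -1/4] . (a_B, a_C, a_D, a_E) = 1/6
  [0, 3/4, -1/12, 0] . (a_B, a_C, a_D, a_E) = 1/2
  [-1/12, -1/4, 3/4, -1/6] . (a_B, a_C, a_D, a_E) = 1/12
  [-1/6, -5/12, -1/6, 5/6] . (a_B, a_C, a_D, a_E) = 0

Solving yields:
  a_B = 3837/8117
  a_C = 5890/8117
  a_D = 4308/8117
  a_E = 4574/8117

Starting state is E, so the absorption probability is a_E = 4574/8117.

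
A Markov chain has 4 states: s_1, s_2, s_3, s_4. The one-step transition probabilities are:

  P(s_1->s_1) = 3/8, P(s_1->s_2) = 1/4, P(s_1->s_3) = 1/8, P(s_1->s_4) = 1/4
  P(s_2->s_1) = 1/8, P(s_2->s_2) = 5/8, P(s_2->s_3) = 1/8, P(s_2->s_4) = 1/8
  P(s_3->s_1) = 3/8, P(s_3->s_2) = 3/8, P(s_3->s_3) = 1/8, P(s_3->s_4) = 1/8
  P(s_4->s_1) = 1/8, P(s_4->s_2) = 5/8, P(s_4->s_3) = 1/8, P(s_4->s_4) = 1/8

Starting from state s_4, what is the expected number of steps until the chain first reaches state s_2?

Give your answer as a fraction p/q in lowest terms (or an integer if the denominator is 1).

Answer: 64/33

Derivation:
Let h_i = expected steps to first reach s_2 from state i.
Boundary: h_s_2 = 0.
First-step equations for the other states:
  h_s_1 = 1 + 3/8*h_s_1 + 1/4*h_s_2 + 1/8*h_s_3 + 1/4*h_s_4
  h_s_3 = 1 + 3/8*h_s_1 + 3/8*h_s_2 + 1/8*h_s_3 + 1/8*h_s_4
  h_s_4 = 1 + 1/8*h_s_1 + 5/8*h_s_2 + 1/8*h_s_3 + 1/8*h_s_4

Substituting h_s_2 = 0 and rearranging gives the linear system (I - Q) h = 1:
  [5/8, -1/8, -1/4] . (h_s_1, h_s_3, h_s_4) = 1
  [-3/8, 7/8, -1/8] . (h_s_1, h_s_3, h_s_4) = 1
  [-1/8, -1/8, 7/8] . (h_s_1, h_s_3, h_s_4) = 1

Solving yields:
  h_s_1 = 32/11
  h_s_3 = 8/3
  h_s_4 = 64/33

Starting state is s_4, so the expected hitting time is h_s_4 = 64/33.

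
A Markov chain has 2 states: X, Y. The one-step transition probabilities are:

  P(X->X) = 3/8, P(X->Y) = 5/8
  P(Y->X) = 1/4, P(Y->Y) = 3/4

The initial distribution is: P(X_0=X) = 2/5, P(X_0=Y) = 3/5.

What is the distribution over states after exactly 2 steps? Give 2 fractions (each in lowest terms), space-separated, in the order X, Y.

Propagating the distribution step by step (d_{t+1} = d_t * P):
d_0 = (X=2/5, Y=3/5)
  d_1[X] = 2/5*3/8 + 3/5*1/4 = 3/10
  d_1[Y] = 2/5*5/8 + 3/5*3/4 = 7/10
d_1 = (X=3/10, Y=7/10)
  d_2[X] = 3/10*3/8 + 7/10*1/4 = 23/80
  d_2[Y] = 3/10*5/8 + 7/10*3/4 = 57/80
d_2 = (X=23/80, Y=57/80)

Answer: 23/80 57/80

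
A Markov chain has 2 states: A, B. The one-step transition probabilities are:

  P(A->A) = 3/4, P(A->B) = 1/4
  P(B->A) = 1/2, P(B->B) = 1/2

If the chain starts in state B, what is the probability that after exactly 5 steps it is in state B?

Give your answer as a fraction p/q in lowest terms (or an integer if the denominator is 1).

Computing P^5 by repeated multiplication:
P^1 =
  A: [3/4, 1/4]
  B: [1/2, 1/2]
P^2 =
  A: [11/16, 5/16]
  B: [5/8, 3/8]
P^3 =
  A: [43/64, 21/64]
  B: [21/32, 11/32]
P^4 =
  A: [171/256, 85/256]
  B: [85/128, 43/128]
P^5 =
  A: [683/1024, 341/1024]
  B: [341/512, 171/512]

(P^5)[B -> B] = 171/512

Answer: 171/512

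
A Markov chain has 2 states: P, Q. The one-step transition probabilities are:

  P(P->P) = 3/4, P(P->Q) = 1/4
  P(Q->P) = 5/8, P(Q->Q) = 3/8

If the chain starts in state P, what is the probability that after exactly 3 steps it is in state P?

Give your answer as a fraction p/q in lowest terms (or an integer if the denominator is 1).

Answer: 183/256

Derivation:
Computing P^3 by repeated multiplication:
P^1 =
  P: [3/4, 1/4]
  Q: [5/8, 3/8]
P^2 =
  P: [23/32, 9/32]
  Q: [45/64, 19/64]
P^3 =
  P: [183/256, 73/256]
  Q: [365/512, 147/512]

(P^3)[P -> P] = 183/256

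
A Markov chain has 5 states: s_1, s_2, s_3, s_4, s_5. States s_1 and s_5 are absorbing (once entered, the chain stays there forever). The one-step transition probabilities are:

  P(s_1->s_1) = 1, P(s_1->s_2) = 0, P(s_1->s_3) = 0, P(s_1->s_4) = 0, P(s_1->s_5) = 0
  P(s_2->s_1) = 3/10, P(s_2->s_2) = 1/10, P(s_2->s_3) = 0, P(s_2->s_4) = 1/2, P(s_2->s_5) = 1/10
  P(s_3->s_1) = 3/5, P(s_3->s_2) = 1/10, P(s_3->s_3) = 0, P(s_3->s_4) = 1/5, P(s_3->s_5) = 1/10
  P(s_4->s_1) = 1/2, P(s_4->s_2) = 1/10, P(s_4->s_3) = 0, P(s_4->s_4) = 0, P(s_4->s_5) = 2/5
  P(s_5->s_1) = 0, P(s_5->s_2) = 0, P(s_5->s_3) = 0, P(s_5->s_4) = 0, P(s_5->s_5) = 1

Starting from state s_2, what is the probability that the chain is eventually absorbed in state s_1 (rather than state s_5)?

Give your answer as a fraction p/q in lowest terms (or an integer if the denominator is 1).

Let a_i = P(absorbed in s_1 | start in state i).
Boundary conditions: a_s_1 = 1, a_s_5 = 0.
For each transient state i, a_i = sum_j P(i->j) * a_j:
  a_s_2 = 3/10*a_s_1 + 1/10*a_s_2 + 0*a_s_3 + 1/2*a_s_4 + 1/10*a_s_5
  a_s_3 = 3/5*a_s_1 + 1/10*a_s_2 + 0*a_s_3 + 1/5*a_s_4 + 1/10*a_s_5
  a_s_4 = 1/2*a_s_1 + 1/10*a_s_2 + 0*a_s_3 + 0*a_s_4 + 2/5*a_s_5

Substituting a_s_1 = 1 and a_s_5 = 0, rearrange to (I - Q) a = r where r[i] = P(i -> s_1):
  [9/10, 0, -1/2] . (a_s_2, a_s_3, a_s_4) = 3/10
  [-1/10, 1, -1/5] . (a_s_2, a_s_3, a_s_4) = 3/5
  [-1/10, 0, 1] . (a_s_2, a_s_3, a_s_4) = 1/2

Solving yields:
  a_s_2 = 11/17
  a_s_3 = 661/850
  a_s_4 = 48/85

Starting state is s_2, so the absorption probability is a_s_2 = 11/17.

Answer: 11/17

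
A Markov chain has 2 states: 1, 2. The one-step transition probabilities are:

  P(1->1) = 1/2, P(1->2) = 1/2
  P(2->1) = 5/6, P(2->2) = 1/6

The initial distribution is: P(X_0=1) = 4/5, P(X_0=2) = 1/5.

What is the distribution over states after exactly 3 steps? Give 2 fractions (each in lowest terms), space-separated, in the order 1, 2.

Answer: 167/270 103/270

Derivation:
Propagating the distribution step by step (d_{t+1} = d_t * P):
d_0 = (1=4/5, 2=1/5)
  d_1[1] = 4/5*1/2 + 1/5*5/6 = 17/30
  d_1[2] = 4/5*1/2 + 1/5*1/6 = 13/30
d_1 = (1=17/30, 2=13/30)
  d_2[1] = 17/30*1/2 + 13/30*5/6 = 29/45
  d_2[2] = 17/30*1/2 + 13/30*1/6 = 16/45
d_2 = (1=29/45, 2=16/45)
  d_3[1] = 29/45*1/2 + 16/45*5/6 = 167/270
  d_3[2] = 29/45*1/2 + 16/45*1/6 = 103/270
d_3 = (1=167/270, 2=103/270)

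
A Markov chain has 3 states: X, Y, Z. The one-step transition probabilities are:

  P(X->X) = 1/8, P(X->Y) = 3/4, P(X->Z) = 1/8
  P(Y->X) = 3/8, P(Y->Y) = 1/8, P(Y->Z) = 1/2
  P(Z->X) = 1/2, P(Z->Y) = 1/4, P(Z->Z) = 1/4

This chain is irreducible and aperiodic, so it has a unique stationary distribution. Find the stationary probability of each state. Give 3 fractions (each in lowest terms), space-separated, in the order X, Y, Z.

Answer: 34/103 38/103 31/103

Derivation:
The stationary distribution satisfies pi = pi * P, i.e.:
  pi_X = 1/8*pi_X + 3/8*pi_Y + 1/2*pi_Z
  pi_Y = 3/4*pi_X + 1/8*pi_Y + 1/4*pi_Z
  pi_Z = 1/8*pi_X + 1/2*pi_Y + 1/4*pi_Z
with normalization: pi_X + pi_Y + pi_Z = 1.

Using the first 2 balance equations plus normalization, the linear system A*pi = b is:
  [-7/8, 3/8, 1/2] . pi = 0
  [3/4, -7/8, 1/4] . pi = 0
  [1, 1, 1] . pi = 1

Solving yields:
  pi_X = 34/103
  pi_Y = 38/103
  pi_Z = 31/103

Verification (pi * P):
  34/103*1/8 + 38/103*3/8 + 31/103*1/2 = 34/103 = pi_X  (ok)
  34/103*3/4 + 38/103*1/8 + 31/103*1/4 = 38/103 = pi_Y  (ok)
  34/103*1/8 + 38/103*1/2 + 31/103*1/4 = 31/103 = pi_Z  (ok)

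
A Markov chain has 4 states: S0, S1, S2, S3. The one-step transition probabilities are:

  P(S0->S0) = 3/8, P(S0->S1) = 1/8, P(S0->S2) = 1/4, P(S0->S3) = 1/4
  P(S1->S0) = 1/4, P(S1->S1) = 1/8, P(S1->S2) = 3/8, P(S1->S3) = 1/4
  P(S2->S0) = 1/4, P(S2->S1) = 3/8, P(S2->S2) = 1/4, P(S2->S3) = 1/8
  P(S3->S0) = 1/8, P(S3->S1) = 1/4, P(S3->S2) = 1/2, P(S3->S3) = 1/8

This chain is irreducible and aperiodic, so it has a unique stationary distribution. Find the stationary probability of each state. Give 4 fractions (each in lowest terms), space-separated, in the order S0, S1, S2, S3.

Answer: 149/575 132/575 187/575 107/575

Derivation:
The stationary distribution satisfies pi = pi * P, i.e.:
  pi_S0 = 3/8*pi_S0 + 1/4*pi_S1 + 1/4*pi_S2 + 1/8*pi_S3
  pi_S1 = 1/8*pi_S0 + 1/8*pi_S1 + 3/8*pi_S2 + 1/4*pi_S3
  pi_S2 = 1/4*pi_S0 + 3/8*pi_S1 + 1/4*pi_S2 + 1/2*pi_S3
  pi_S3 = 1/4*pi_S0 + 1/4*pi_S1 + 1/8*pi_S2 + 1/8*pi_S3
with normalization: pi_S0 + pi_S1 + pi_S2 + pi_S3 = 1.

Using the first 3 balance equations plus normalization, the linear system A*pi = b is:
  [-5/8, 1/4, 1/4, 1/8] . pi = 0
  [1/8, -7/8, 3/8, 1/4] . pi = 0
  [1/4, 3/8, -3/4, 1/2] . pi = 0
  [1, 1, 1, 1] . pi = 1

Solving yields:
  pi_S0 = 149/575
  pi_S1 = 132/575
  pi_S2 = 187/575
  pi_S3 = 107/575

Verification (pi * P):
  149/575*3/8 + 132/575*1/4 + 187/575*1/4 + 107/575*1/8 = 149/575 = pi_S0  (ok)
  149/575*1/8 + 132/575*1/8 + 187/575*3/8 + 107/575*1/4 = 132/575 = pi_S1  (ok)
  149/575*1/4 + 132/575*3/8 + 187/575*1/4 + 107/575*1/2 = 187/575 = pi_S2  (ok)
  149/575*1/4 + 132/575*1/4 + 187/575*1/8 + 107/575*1/8 = 107/575 = pi_S3  (ok)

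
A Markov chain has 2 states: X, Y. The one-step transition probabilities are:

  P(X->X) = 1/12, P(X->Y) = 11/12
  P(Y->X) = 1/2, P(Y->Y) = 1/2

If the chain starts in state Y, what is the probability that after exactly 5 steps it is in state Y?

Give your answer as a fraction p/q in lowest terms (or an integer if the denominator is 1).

Computing P^5 by repeated multiplication:
P^1 =
  X: [1/12, 11/12]
  Y: [1/2, 1/2]
P^2 =
  X: [67/144, 77/144]
  Y: [7/24, 17/24]
P^3 =
  X: [529/1728, 1199/1728]
  Y: [109/288, 179/288]
P^4 =
  X: [7723/20736, 13013/20736]
  Y: [1183/3456, 2273/3456]
P^5 =
  X: [85801/248832, 163031/248832]
  Y: [14821/41472, 26651/41472]

(P^5)[Y -> Y] = 26651/41472

Answer: 26651/41472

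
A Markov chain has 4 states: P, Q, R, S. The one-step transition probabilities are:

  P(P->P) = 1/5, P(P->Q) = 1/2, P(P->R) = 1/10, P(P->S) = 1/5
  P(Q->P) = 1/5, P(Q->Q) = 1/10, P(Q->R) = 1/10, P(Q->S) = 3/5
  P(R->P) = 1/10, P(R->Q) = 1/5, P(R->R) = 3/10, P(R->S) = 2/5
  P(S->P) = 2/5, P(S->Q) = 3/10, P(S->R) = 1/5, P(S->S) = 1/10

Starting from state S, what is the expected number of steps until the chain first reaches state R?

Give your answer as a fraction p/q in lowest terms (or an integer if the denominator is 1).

Let h_i = expected steps to first reach R from state i.
Boundary: h_R = 0.
First-step equations for the other states:
  h_P = 1 + 1/5*h_P + 1/2*h_Q + 1/10*h_R + 1/5*h_S
  h_Q = 1 + 1/5*h_P + 1/10*h_Q + 1/10*h_R + 3/5*h_S
  h_S = 1 + 2/5*h_P + 3/10*h_Q + 1/5*h_R + 1/10*h_S

Substituting h_R = 0 and rearranging gives the linear system (I - Q) h = 1:
  [4/5, -1/2, -1/5] . (h_P, h_Q, h_S) = 1
  [-1/5, 9/10, -3/5] . (h_P, h_Q, h_S) = 1
  [-2/5, -3/10, 9/10] . (h_P, h_Q, h_S) = 1

Solving yields:
  h_P = 54/7
  h_Q = 158/21
  h_S = 148/21

Starting state is S, so the expected hitting time is h_S = 148/21.

Answer: 148/21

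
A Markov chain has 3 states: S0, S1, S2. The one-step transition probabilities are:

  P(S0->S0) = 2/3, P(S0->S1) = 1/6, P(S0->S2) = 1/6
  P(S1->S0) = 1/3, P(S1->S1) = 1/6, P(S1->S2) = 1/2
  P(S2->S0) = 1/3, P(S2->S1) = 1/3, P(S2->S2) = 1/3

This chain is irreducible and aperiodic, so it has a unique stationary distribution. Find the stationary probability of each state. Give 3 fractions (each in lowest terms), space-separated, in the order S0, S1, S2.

The stationary distribution satisfies pi = pi * P, i.e.:
  pi_S0 = 2/3*pi_S0 + 1/3*pi_S1 + 1/3*pi_S2
  pi_S1 = 1/6*pi_S0 + 1/6*pi_S1 + 1/3*pi_S2
  pi_S2 = 1/6*pi_S0 + 1/2*pi_S1 + 1/3*pi_S2
with normalization: pi_S0 + pi_S1 + pi_S2 = 1.

Using the first 2 balance equations plus normalization, the linear system A*pi = b is:
  [-1/3, 1/3, 1/3] . pi = 0
  [1/6, -5/6, 1/3] . pi = 0
  [1, 1, 1] . pi = 1

Solving yields:
  pi_S0 = 1/2
  pi_S1 = 3/14
  pi_S2 = 2/7

Verification (pi * P):
  1/2*2/3 + 3/14*1/3 + 2/7*1/3 = 1/2 = pi_S0  (ok)
  1/2*1/6 + 3/14*1/6 + 2/7*1/3 = 3/14 = pi_S1  (ok)
  1/2*1/6 + 3/14*1/2 + 2/7*1/3 = 2/7 = pi_S2  (ok)

Answer: 1/2 3/14 2/7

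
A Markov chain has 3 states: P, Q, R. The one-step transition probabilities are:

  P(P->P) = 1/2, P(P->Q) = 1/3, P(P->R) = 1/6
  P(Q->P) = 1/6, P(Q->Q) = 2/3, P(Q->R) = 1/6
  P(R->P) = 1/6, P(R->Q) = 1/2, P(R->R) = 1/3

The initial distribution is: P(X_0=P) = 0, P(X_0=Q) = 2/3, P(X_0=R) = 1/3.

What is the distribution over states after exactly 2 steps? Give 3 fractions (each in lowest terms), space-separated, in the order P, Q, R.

Propagating the distribution step by step (d_{t+1} = d_t * P):
d_0 = (P=0, Q=2/3, R=1/3)
  d_1[P] = 0*1/2 + 2/3*1/6 + 1/3*1/6 = 1/6
  d_1[Q] = 0*1/3 + 2/3*2/3 + 1/3*1/2 = 11/18
  d_1[R] = 0*1/6 + 2/3*1/6 + 1/3*1/3 = 2/9
d_1 = (P=1/6, Q=11/18, R=2/9)
  d_2[P] = 1/6*1/2 + 11/18*1/6 + 2/9*1/6 = 2/9
  d_2[Q] = 1/6*1/3 + 11/18*2/3 + 2/9*1/2 = 31/54
  d_2[R] = 1/6*1/6 + 11/18*1/6 + 2/9*1/3 = 11/54
d_2 = (P=2/9, Q=31/54, R=11/54)

Answer: 2/9 31/54 11/54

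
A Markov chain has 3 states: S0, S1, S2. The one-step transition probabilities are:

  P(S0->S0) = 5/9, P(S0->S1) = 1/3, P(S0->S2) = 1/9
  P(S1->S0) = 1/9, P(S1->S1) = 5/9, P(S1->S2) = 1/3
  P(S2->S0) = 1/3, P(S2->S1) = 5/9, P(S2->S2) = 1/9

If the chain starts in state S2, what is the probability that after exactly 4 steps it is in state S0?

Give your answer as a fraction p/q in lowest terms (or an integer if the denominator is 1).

Computing P^4 by repeated multiplication:
P^1 =
  S0: [5/9, 1/3, 1/9]
  S1: [1/9, 5/9, 1/3]
  S2: [1/3, 5/9, 1/9]
P^2 =
  S0: [31/81, 35/81, 5/27]
  S1: [19/81, 43/81, 19/81]
  S2: [23/81, 13/27, 19/81]
P^3 =
  S0: [235/729, 343/729, 151/729]
  S1: [65/243, 367/729, 167/729]
  S2: [211/729, 359/729, 53/243]
P^4 =
  S0: [73/243, 3175/6561, 1415/6561]
  S1: [1843/6561, 1085/2187, 1463/6561]
  S2: [1891/6561, 3223/6561, 1447/6561]

(P^4)[S2 -> S0] = 1891/6561

Answer: 1891/6561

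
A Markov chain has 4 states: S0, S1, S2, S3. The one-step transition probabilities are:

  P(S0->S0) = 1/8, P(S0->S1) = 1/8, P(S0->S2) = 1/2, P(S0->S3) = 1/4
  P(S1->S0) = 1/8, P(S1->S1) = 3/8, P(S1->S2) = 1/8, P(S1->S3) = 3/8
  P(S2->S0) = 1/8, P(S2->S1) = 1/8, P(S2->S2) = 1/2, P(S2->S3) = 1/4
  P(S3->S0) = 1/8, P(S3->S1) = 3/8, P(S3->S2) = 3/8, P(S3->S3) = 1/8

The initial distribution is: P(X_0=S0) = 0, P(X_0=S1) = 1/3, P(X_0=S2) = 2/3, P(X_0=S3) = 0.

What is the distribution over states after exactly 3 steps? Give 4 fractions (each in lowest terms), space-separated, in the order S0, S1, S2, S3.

Propagating the distribution step by step (d_{t+1} = d_t * P):
d_0 = (S0=0, S1=1/3, S2=2/3, S3=0)
  d_1[S0] = 0*1/8 + 1/3*1/8 + 2/3*1/8 + 0*1/8 = 1/8
  d_1[S1] = 0*1/8 + 1/3*3/8 + 2/3*1/8 + 0*3/8 = 5/24
  d_1[S2] = 0*1/2 + 1/3*1/8 + 2/3*1/2 + 0*3/8 = 3/8
  d_1[S3] = 0*1/4 + 1/3*3/8 + 2/3*1/4 + 0*1/8 = 7/24
d_1 = (S0=1/8, S1=5/24, S2=3/8, S3=7/24)
  d_2[S0] = 1/8*1/8 + 5/24*1/8 + 3/8*1/8 + 7/24*1/8 = 1/8
  d_2[S1] = 1/8*1/8 + 5/24*3/8 + 3/8*1/8 + 7/24*3/8 = 1/4
  d_2[S2] = 1/8*1/2 + 5/24*1/8 + 3/8*1/2 + 7/24*3/8 = 37/96
  d_2[S3] = 1/8*1/4 + 5/24*3/8 + 3/8*1/4 + 7/24*1/8 = 23/96
d_2 = (S0=1/8, S1=1/4, S2=37/96, S3=23/96)
  d_3[S0] = 1/8*1/8 + 1/4*1/8 + 37/96*1/8 + 23/96*1/8 = 1/8
  d_3[S1] = 1/8*1/8 + 1/4*3/8 + 37/96*1/8 + 23/96*3/8 = 95/384
  d_3[S2] = 1/8*1/2 + 1/4*1/8 + 37/96*1/2 + 23/96*3/8 = 289/768
  d_3[S3] = 1/8*1/4 + 1/4*3/8 + 37/96*1/4 + 23/96*1/8 = 193/768
d_3 = (S0=1/8, S1=95/384, S2=289/768, S3=193/768)

Answer: 1/8 95/384 289/768 193/768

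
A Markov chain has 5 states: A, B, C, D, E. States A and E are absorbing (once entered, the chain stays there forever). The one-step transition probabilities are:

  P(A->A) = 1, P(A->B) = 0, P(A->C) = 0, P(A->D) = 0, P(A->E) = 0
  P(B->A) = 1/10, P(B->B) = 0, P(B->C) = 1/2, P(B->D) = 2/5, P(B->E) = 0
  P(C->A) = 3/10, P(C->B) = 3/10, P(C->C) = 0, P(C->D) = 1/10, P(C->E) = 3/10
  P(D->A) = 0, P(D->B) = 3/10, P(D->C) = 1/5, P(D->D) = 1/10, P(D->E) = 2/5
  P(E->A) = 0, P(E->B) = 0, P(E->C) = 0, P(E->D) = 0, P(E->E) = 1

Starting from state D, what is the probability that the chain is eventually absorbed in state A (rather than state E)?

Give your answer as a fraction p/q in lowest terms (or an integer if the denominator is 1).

Answer: 141/586

Derivation:
Let a_i = P(absorbed in A | start in state i).
Boundary conditions: a_A = 1, a_E = 0.
For each transient state i, a_i = sum_j P(i->j) * a_j:
  a_B = 1/10*a_A + 0*a_B + 1/2*a_C + 2/5*a_D + 0*a_E
  a_C = 3/10*a_A + 3/10*a_B + 0*a_C + 1/10*a_D + 3/10*a_E
  a_D = 0*a_A + 3/10*a_B + 1/5*a_C + 1/10*a_D + 2/5*a_E

Substituting a_A = 1 and a_E = 0, rearrange to (I - Q) a = r where r[i] = P(i -> A):
  [1, -1/2, -2/5] . (a_B, a_C, a_D) = 1/10
  [-3/10, 1, -1/10] . (a_B, a_C, a_D) = 3/10
  [-3/10, -1/5, 9/10] . (a_B, a_C, a_D) = 0

Solving yields:
  a_B = 247/586
  a_C = 132/293
  a_D = 141/586

Starting state is D, so the absorption probability is a_D = 141/586.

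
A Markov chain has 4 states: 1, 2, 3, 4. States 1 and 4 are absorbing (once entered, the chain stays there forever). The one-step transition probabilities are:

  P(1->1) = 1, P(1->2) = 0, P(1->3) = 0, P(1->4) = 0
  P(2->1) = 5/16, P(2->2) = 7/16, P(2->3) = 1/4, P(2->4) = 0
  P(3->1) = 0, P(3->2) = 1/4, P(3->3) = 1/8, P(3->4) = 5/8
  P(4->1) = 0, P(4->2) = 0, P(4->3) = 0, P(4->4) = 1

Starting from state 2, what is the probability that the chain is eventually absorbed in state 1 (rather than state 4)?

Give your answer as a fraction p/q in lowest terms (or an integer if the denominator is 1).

Answer: 7/11

Derivation:
Let a_i = P(absorbed in 1 | start in state i).
Boundary conditions: a_1 = 1, a_4 = 0.
For each transient state i, a_i = sum_j P(i->j) * a_j:
  a_2 = 5/16*a_1 + 7/16*a_2 + 1/4*a_3 + 0*a_4
  a_3 = 0*a_1 + 1/4*a_2 + 1/8*a_3 + 5/8*a_4

Substituting a_1 = 1 and a_4 = 0, rearrange to (I - Q) a = r where r[i] = P(i -> 1):
  [9/16, -1/4] . (a_2, a_3) = 5/16
  [-1/4, 7/8] . (a_2, a_3) = 0

Solving yields:
  a_2 = 7/11
  a_3 = 2/11

Starting state is 2, so the absorption probability is a_2 = 7/11.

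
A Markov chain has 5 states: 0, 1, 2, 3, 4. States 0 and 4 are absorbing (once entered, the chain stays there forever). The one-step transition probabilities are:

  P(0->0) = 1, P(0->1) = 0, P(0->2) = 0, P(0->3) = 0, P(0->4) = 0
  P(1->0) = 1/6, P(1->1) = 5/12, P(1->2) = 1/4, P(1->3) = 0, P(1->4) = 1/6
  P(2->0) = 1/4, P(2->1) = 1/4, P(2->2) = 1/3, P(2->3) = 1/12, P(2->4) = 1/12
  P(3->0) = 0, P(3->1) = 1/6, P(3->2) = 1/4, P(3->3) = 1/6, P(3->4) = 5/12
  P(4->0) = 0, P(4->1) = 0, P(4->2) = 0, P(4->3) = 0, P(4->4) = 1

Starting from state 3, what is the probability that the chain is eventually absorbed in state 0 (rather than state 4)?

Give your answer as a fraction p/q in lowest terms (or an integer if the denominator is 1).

Answer: 131/443

Derivation:
Let a_i = P(absorbed in 0 | start in state i).
Boundary conditions: a_0 = 1, a_4 = 0.
For each transient state i, a_i = sum_j P(i->j) * a_j:
  a_1 = 1/6*a_0 + 5/12*a_1 + 1/4*a_2 + 0*a_3 + 1/6*a_4
  a_2 = 1/4*a_0 + 1/4*a_1 + 1/3*a_2 + 1/12*a_3 + 1/12*a_4
  a_3 = 0*a_0 + 1/6*a_1 + 1/4*a_2 + 1/6*a_3 + 5/12*a_4

Substituting a_0 = 1 and a_4 = 0, rearrange to (I - Q) a = r where r[i] = P(i -> 0):
  [7/12, -1/4, 0] . (a_1, a_2, a_3) = 1/6
  [-1/4, 2/3, -1/12] . (a_1, a_2, a_3) = 1/4
  [-1/6, -1/4, 5/6] . (a_1, a_2, a_3) = 0

Solving yields:
  a_1 = 244/443
  a_2 = 274/443
  a_3 = 131/443

Starting state is 3, so the absorption probability is a_3 = 131/443.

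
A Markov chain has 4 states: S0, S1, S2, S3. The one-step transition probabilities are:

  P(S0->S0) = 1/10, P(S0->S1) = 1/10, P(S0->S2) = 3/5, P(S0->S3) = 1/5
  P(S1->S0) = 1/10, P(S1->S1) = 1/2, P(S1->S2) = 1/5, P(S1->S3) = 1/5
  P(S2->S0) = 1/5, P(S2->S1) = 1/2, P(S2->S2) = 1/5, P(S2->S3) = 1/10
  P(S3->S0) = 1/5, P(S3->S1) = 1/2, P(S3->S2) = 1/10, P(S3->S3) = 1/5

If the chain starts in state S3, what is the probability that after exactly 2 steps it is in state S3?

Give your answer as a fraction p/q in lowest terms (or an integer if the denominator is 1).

Computing P^2 by repeated multiplication:
P^1 =
  S0: [1/10, 1/10, 3/5, 1/5]
  S1: [1/10, 1/2, 1/5, 1/5]
  S2: [1/5, 1/2, 1/5, 1/10]
  S3: [1/5, 1/2, 1/10, 1/5]
P^2 =
  S0: [9/50, 23/50, 11/50, 7/50]
  S1: [7/50, 23/50, 11/50, 9/50]
  S2: [13/100, 21/50, 27/100, 9/50]
  S3: [13/100, 21/50, 13/50, 19/100]

(P^2)[S3 -> S3] = 19/100

Answer: 19/100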